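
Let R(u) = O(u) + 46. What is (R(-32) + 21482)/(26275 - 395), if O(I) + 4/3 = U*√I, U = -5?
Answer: 3229/3882 - I*√2/1294 ≈ 0.83179 - 0.0010929*I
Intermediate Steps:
O(I) = -4/3 - 5*√I
R(u) = 134/3 - 5*√u (R(u) = (-4/3 - 5*√u) + 46 = 134/3 - 5*√u)
(R(-32) + 21482)/(26275 - 395) = ((134/3 - 20*I*√2) + 21482)/(26275 - 395) = ((134/3 - 20*I*√2) + 21482)/25880 = ((134/3 - 20*I*√2) + 21482)*(1/25880) = (64580/3 - 20*I*√2)*(1/25880) = 3229/3882 - I*√2/1294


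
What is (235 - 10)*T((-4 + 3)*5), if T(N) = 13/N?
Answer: -585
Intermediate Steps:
(235 - 10)*T((-4 + 3)*5) = (235 - 10)*(13/(((-4 + 3)*5))) = 225*(13/((-1*5))) = 225*(13/(-5)) = 225*(13*(-⅕)) = 225*(-13/5) = -585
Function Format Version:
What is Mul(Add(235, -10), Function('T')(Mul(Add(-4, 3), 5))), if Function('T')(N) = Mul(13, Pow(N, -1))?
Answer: -585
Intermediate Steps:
Mul(Add(235, -10), Function('T')(Mul(Add(-4, 3), 5))) = Mul(Add(235, -10), Mul(13, Pow(Mul(Add(-4, 3), 5), -1))) = Mul(225, Mul(13, Pow(Mul(-1, 5), -1))) = Mul(225, Mul(13, Pow(-5, -1))) = Mul(225, Mul(13, Rational(-1, 5))) = Mul(225, Rational(-13, 5)) = -585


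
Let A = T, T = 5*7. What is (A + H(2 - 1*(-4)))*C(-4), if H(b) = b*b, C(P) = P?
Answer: -284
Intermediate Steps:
T = 35
H(b) = b**2
A = 35
(A + H(2 - 1*(-4)))*C(-4) = (35 + (2 - 1*(-4))**2)*(-4) = (35 + (2 + 4)**2)*(-4) = (35 + 6**2)*(-4) = (35 + 36)*(-4) = 71*(-4) = -284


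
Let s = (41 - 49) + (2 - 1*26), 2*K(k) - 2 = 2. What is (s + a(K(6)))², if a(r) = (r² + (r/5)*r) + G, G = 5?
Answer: 12321/25 ≈ 492.84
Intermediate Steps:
K(k) = 2 (K(k) = 1 + (½)*2 = 1 + 1 = 2)
s = -32 (s = -8 + (2 - 26) = -8 - 24 = -32)
a(r) = 5 + 6*r²/5 (a(r) = (r² + (r/5)*r) + 5 = (r² + r²/5) + 5 = 6*r²/5 + 5 = 5 + 6*r²/5)
(s + a(K(6)))² = (-32 + (5 + (6/5)*2²))² = (-32 + (5 + (6/5)*4))² = (-32 + (5 + 24/5))² = (-32 + 49/5)² = (-111/5)² = 12321/25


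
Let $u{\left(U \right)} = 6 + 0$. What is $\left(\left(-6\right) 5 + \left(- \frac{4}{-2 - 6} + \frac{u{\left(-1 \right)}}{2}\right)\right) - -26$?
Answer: $- \frac{1}{2} \approx -0.5$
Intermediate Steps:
$u{\left(U \right)} = 6$
$\left(\left(-6\right) 5 + \left(- \frac{4}{-2 - 6} + \frac{u{\left(-1 \right)}}{2}\right)\right) - -26 = \left(\left(-6\right) 5 + \left(- \frac{4}{-2 - 6} + \frac{6}{2}\right)\right) - -26 = \left(-30 + \left(- \frac{4}{-2 - 6} + 6 \cdot \frac{1}{2}\right)\right) + 26 = \left(-30 + \left(- \frac{4}{-8} + 3\right)\right) + 26 = \left(-30 + \left(\left(-4\right) \left(- \frac{1}{8}\right) + 3\right)\right) + 26 = \left(-30 + \left(\frac{1}{2} + 3\right)\right) + 26 = \left(-30 + \frac{7}{2}\right) + 26 = - \frac{53}{2} + 26 = - \frac{1}{2}$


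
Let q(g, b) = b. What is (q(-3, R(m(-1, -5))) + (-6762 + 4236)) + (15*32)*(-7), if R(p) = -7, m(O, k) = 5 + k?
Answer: -5893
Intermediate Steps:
(q(-3, R(m(-1, -5))) + (-6762 + 4236)) + (15*32)*(-7) = (-7 + (-6762 + 4236)) + (15*32)*(-7) = (-7 - 2526) + 480*(-7) = -2533 - 3360 = -5893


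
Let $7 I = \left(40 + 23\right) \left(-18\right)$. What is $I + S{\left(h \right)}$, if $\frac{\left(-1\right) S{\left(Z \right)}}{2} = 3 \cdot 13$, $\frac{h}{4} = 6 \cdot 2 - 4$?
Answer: $-240$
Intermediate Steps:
$h = 32$ ($h = 4 \left(6 \cdot 2 - 4\right) = 4 \left(12 - 4\right) = 4 \cdot 8 = 32$)
$I = -162$ ($I = \frac{\left(40 + 23\right) \left(-18\right)}{7} = \frac{63 \left(-18\right)}{7} = \frac{1}{7} \left(-1134\right) = -162$)
$S{\left(Z \right)} = -78$ ($S{\left(Z \right)} = - 2 \cdot 3 \cdot 13 = \left(-2\right) 39 = -78$)
$I + S{\left(h \right)} = -162 - 78 = -240$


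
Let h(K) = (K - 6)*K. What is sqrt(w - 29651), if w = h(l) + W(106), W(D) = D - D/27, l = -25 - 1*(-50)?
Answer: 886*I*sqrt(3)/9 ≈ 170.51*I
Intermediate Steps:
l = 25 (l = -25 + 50 = 25)
h(K) = K*(-6 + K) (h(K) = (-6 + K)*K = K*(-6 + K))
W(D) = 26*D/27 (W(D) = D - D/27 = 26*D/27)
w = 15581/27 (w = 25*(-6 + 25) + (26/27)*106 = 25*19 + 2756/27 = 475 + 2756/27 = 15581/27 ≈ 577.07)
sqrt(w - 29651) = sqrt(15581/27 - 29651) = sqrt(-784996/27) = 886*I*sqrt(3)/9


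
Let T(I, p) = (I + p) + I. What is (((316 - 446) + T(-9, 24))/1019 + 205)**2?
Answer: 43585330441/1038361 ≈ 41975.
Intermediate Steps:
T(I, p) = p + 2*I
(((316 - 446) + T(-9, 24))/1019 + 205)**2 = (((316 - 446) + (24 + 2*(-9)))/1019 + 205)**2 = ((-130 + (24 - 18))*(1/1019) + 205)**2 = ((-130 + 6)*(1/1019) + 205)**2 = (-124*1/1019 + 205)**2 = (-124/1019 + 205)**2 = (208771/1019)**2 = 43585330441/1038361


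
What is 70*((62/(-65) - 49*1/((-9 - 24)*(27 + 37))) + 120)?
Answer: 114420887/13728 ≈ 8334.9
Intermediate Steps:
70*((62/(-65) - 49*1/((-9 - 24)*(27 + 37))) + 120) = 70*((62*(-1/65) - 49/(64*(-33))) + 120) = 70*((-62/65 - 49/(-2112)) + 120) = 70*((-62/65 - 49*(-1/2112)) + 120) = 70*((-62/65 + 49/2112) + 120) = 70*(-127759/137280 + 120) = 70*(16345841/137280) = 114420887/13728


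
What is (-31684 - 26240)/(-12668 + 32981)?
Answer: -6436/2257 ≈ -2.8516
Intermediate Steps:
(-31684 - 26240)/(-12668 + 32981) = -57924/20313 = -57924*1/20313 = -6436/2257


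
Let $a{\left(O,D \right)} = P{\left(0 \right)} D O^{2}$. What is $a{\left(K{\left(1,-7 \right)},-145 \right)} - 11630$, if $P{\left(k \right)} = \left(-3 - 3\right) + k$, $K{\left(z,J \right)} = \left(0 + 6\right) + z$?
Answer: $31000$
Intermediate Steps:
$K{\left(z,J \right)} = 6 + z$
$P{\left(k \right)} = -6 + k$
$a{\left(O,D \right)} = - 6 D O^{2}$ ($a{\left(O,D \right)} = \left(-6 + 0\right) D O^{2} = - 6 D O^{2}$)
$a{\left(K{\left(1,-7 \right)},-145 \right)} - 11630 = \left(-6\right) \left(-145\right) \left(6 + 1\right)^{2} - 11630 = \left(-6\right) \left(-145\right) 7^{2} - 11630 = \left(-6\right) \left(-145\right) 49 - 11630 = 42630 - 11630 = 31000$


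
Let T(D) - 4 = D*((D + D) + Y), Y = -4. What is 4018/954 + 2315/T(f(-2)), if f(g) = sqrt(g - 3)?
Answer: -3196243/27666 + 2315*I*sqrt(5)/29 ≈ -115.53 + 178.5*I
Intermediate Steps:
f(g) = sqrt(-3 + g)
T(D) = 4 + D*(-4 + 2*D) (T(D) = 4 + D*((D + D) - 4) = 4 + D*(2*D - 4) = 4 + D*(-4 + 2*D))
4018/954 + 2315/T(f(-2)) = 4018/954 + 2315/(4 - 4*sqrt(-3 - 2) + 2*(sqrt(-3 - 2))**2) = 4018*(1/954) + 2315/(4 - 4*I*sqrt(5) + 2*(sqrt(-5))**2) = 2009/477 + 2315/(4 - 4*I*sqrt(5) + 2*(I*sqrt(5))**2) = 2009/477 + 2315/(4 - 4*I*sqrt(5) + 2*(-5)) = 2009/477 + 2315/(4 - 4*I*sqrt(5) - 10) = 2009/477 + 2315/(-6 - 4*I*sqrt(5))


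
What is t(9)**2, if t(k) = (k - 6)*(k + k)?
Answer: 2916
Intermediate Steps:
t(k) = 2*k*(-6 + k) (t(k) = (-6 + k)*(2*k) = 2*k*(-6 + k))
t(9)**2 = (2*9*(-6 + 9))**2 = (2*9*3)**2 = 54**2 = 2916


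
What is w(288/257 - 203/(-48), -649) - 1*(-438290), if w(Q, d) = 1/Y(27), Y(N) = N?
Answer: 11833831/27 ≈ 4.3829e+5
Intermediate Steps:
w(Q, d) = 1/27
w(288/257 - 203/(-48), -649) - 1*(-438290) = 1/27 - 1*(-438290) = 1/27 + 438290 = 11833831/27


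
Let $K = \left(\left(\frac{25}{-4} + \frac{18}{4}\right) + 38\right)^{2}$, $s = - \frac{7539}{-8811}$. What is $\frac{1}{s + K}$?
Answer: $\frac{46992}{61790633} \approx 0.0007605$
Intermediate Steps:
$s = \frac{2513}{2937}$ ($s = \left(-7539\right) \left(- \frac{1}{8811}\right) = \frac{2513}{2937} \approx 0.85563$)
$K = \frac{21025}{16}$ ($K = \left(\left(25 \left(- \frac{1}{4}\right) + 18 \cdot \frac{1}{4}\right) + 38\right)^{2} = \left(\left(- \frac{25}{4} + \frac{9}{2}\right) + 38\right)^{2} = \left(- \frac{7}{4} + 38\right)^{2} = \left(\frac{145}{4}\right)^{2} = \frac{21025}{16} \approx 1314.1$)
$\frac{1}{s + K} = \frac{1}{\frac{2513}{2937} + \frac{21025}{16}} = \frac{1}{\frac{61790633}{46992}} = \frac{46992}{61790633}$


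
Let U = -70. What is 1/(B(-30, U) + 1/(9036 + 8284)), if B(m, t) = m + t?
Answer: -17320/1731999 ≈ -0.010000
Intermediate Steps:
1/(B(-30, U) + 1/(9036 + 8284)) = 1/((-30 - 70) + 1/(9036 + 8284)) = 1/(-100 + 1/17320) = 1/(-1731999/17320) = -17320/1731999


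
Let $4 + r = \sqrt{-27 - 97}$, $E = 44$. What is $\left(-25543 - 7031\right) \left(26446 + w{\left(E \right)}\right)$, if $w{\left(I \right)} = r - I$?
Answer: $-859888452 - 65148 i \sqrt{31} \approx -8.5989 \cdot 10^{8} - 3.6273 \cdot 10^{5} i$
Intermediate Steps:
$r = -4 + 2 i \sqrt{31}$ ($r = -4 + \sqrt{-27 - 97} = -4 + \sqrt{-124} = -4 + 2 i \sqrt{31} \approx -4.0 + 11.136 i$)
$w{\left(I \right)} = -4 - I + 2 i \sqrt{31}$ ($w{\left(I \right)} = \left(-4 + 2 i \sqrt{31}\right) - I = -4 - I + 2 i \sqrt{31}$)
$\left(-25543 - 7031\right) \left(26446 + w{\left(E \right)}\right) = \left(-25543 - 7031\right) \left(26446 - \left(48 - 2 i \sqrt{31}\right)\right) = - 32574 \left(26446 - \left(48 - 2 i \sqrt{31}\right)\right) = - 32574 \left(26398 + 2 i \sqrt{31}\right) = -859888452 - 65148 i \sqrt{31}$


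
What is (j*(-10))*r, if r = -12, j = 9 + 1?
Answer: 1200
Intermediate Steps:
j = 10
(j*(-10))*r = (10*(-10))*(-12) = -100*(-12) = 1200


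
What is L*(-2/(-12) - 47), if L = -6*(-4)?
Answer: -1124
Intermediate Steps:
L = 24
L*(-2/(-12) - 47) = 24*(-2/(-12) - 47) = 24*(-2*(-1/12) - 47) = 24*(⅙ - 47) = 24*(-281/6) = -1124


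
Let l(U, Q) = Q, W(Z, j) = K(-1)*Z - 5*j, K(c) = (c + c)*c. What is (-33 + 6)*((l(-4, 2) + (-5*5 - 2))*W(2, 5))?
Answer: -14175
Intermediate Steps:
K(c) = 2*c² (K(c) = (2*c)*c = 2*c²)
W(Z, j) = -5*j + 2*Z (W(Z, j) = (2*(-1)²)*Z - 5*j = (2*1)*Z - 5*j = 2*Z - 5*j = -5*j + 2*Z)
(-33 + 6)*((l(-4, 2) + (-5*5 - 2))*W(2, 5)) = (-33 + 6)*((2 + (-5*5 - 2))*(-5*5 + 2*2)) = -27*(2 + (-25 - 2))*(-25 + 4) = -27*(2 - 27)*(-21) = -(-675)*(-21) = -27*525 = -14175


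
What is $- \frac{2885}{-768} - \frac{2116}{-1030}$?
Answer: $\frac{2298319}{395520} \approx 5.8109$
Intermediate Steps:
$- \frac{2885}{-768} - \frac{2116}{-1030} = \left(-2885\right) \left(- \frac{1}{768}\right) - - \frac{1058}{515} = \frac{2885}{768} + \frac{1058}{515} = \frac{2298319}{395520}$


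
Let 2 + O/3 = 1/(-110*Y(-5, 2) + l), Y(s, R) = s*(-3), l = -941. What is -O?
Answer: 15549/2591 ≈ 6.0012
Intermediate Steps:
Y(s, R) = -3*s
O = -15549/2591 (O = -6 + 3/(-(-330)*(-5) - 941) = -6 + 3/(-110*15 - 941) = -6 + 3/(-1650 - 941) = -6 + 3/(-2591) = -6 + 3*(-1/2591) = -6 - 3/2591 = -15549/2591 ≈ -6.0012)
-O = -1*(-15549/2591) = 15549/2591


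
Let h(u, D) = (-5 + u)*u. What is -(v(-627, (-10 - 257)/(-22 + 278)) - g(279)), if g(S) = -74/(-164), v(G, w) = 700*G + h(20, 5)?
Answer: 35965237/82 ≈ 4.3860e+5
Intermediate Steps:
h(u, D) = u*(-5 + u)
v(G, w) = 300 + 700*G (v(G, w) = 700*G + 20*(-5 + 20) = 700*G + 20*15 = 700*G + 300 = 300 + 700*G)
g(S) = 37/82 (g(S) = -74*(-1/164) = 37/82)
-(v(-627, (-10 - 257)/(-22 + 278)) - g(279)) = -((300 + 700*(-627)) - 1*37/82) = -((300 - 438900) - 37/82) = -(-438600 - 37/82) = -1*(-35965237/82) = 35965237/82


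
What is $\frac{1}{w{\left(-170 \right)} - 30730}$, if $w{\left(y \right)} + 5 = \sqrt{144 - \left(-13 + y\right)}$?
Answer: $- \frac{10245}{314879966} - \frac{\sqrt{327}}{944639898} \approx -3.2555 \cdot 10^{-5}$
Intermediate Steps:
$w{\left(y \right)} = -5 + \sqrt{157 - y}$ ($w{\left(y \right)} = -5 + \sqrt{144 - \left(-13 + y\right)} = -5 + \sqrt{157 - y}$)
$\frac{1}{w{\left(-170 \right)} - 30730} = \frac{1}{\left(-5 + \sqrt{157 - -170}\right) - 30730} = \frac{1}{\left(-5 + \sqrt{157 + 170}\right) - 30730} = \frac{1}{\left(-5 + \sqrt{327}\right) - 30730} = \frac{1}{-30735 + \sqrt{327}}$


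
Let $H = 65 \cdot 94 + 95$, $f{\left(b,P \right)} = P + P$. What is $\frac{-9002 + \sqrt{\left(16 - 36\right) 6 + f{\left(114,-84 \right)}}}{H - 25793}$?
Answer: $\frac{4501}{9794} - \frac{3 i \sqrt{2}}{4897} \approx 0.45957 - 0.00086638 i$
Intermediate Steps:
$f{\left(b,P \right)} = 2 P$
$H = 6205$ ($H = 6110 + 95 = 6205$)
$\frac{-9002 + \sqrt{\left(16 - 36\right) 6 + f{\left(114,-84 \right)}}}{H - 25793} = \frac{-9002 + \sqrt{\left(16 - 36\right) 6 + 2 \left(-84\right)}}{6205 - 25793} = \frac{-9002 + \sqrt{\left(-20\right) 6 - 168}}{-19588} = \left(-9002 + \sqrt{-120 - 168}\right) \left(- \frac{1}{19588}\right) = \left(-9002 + \sqrt{-288}\right) \left(- \frac{1}{19588}\right) = \left(-9002 + 12 i \sqrt{2}\right) \left(- \frac{1}{19588}\right) = \frac{4501}{9794} - \frac{3 i \sqrt{2}}{4897}$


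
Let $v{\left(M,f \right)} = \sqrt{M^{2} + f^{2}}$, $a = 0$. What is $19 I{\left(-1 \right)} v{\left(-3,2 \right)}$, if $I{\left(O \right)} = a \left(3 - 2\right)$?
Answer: $0$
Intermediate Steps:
$I{\left(O \right)} = 0$ ($I{\left(O \right)} = 0 \left(3 - 2\right) = 0 \cdot 1 = 0$)
$19 I{\left(-1 \right)} v{\left(-3,2 \right)} = 19 \cdot 0 \sqrt{\left(-3\right)^{2} + 2^{2}} = 0 \sqrt{9 + 4} = 0 \sqrt{13} = 0$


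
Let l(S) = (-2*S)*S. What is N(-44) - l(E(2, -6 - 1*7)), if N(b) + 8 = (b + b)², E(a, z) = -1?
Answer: 7738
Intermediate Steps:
l(S) = -2*S²
N(b) = -8 + 4*b² (N(b) = -8 + (b + b)² = -8 + (2*b)² = -8 + 4*b²)
N(-44) - l(E(2, -6 - 1*7)) = (-8 + 4*(-44)²) - (-2)*(-1)² = (-8 + 4*1936) - (-2) = (-8 + 7744) - 1*(-2) = 7736 + 2 = 7738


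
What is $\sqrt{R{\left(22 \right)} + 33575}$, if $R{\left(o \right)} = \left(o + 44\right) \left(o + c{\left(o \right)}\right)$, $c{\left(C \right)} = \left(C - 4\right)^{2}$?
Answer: $\sqrt{56411} \approx 237.51$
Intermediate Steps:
$c{\left(C \right)} = \left(-4 + C\right)^{2}$
$R{\left(o \right)} = \left(44 + o\right) \left(o + \left(-4 + o\right)^{2}\right)$ ($R{\left(o \right)} = \left(o + 44\right) \left(o + \left(-4 + o\right)^{2}\right) = \left(44 + o\right) \left(o + \left(-4 + o\right)^{2}\right)$)
$\sqrt{R{\left(22 \right)} + 33575} = \sqrt{\left(704 + 22^{3} - 6424 + 37 \cdot 22^{2}\right) + 33575} = \sqrt{\left(704 + 10648 - 6424 + 37 \cdot 484\right) + 33575} = \sqrt{\left(704 + 10648 - 6424 + 17908\right) + 33575} = \sqrt{22836 + 33575} = \sqrt{56411}$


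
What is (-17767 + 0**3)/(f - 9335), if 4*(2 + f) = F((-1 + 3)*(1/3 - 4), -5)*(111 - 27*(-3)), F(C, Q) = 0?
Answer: 17767/9337 ≈ 1.9029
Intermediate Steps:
f = -2 (f = -2 + (0*(111 - 27*(-3)))/4 = -2 + (0*(111 + 81))/4 = -2 + (0*192)/4 = -2 + (1/4)*0 = -2 + 0 = -2)
(-17767 + 0**3)/(f - 9335) = (-17767 + 0**3)/(-2 - 9335) = (-17767 + 0)/(-9337) = -17767*(-1/9337) = 17767/9337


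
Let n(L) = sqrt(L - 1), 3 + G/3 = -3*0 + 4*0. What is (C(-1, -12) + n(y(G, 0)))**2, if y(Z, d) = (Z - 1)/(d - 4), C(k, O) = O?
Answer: (24 - sqrt(6))**2/4 ≈ 116.11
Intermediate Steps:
G = -9 (G = -9 + 3*(-3*0 + 4*0) = -9 + 3*(0 + 0) = -9 + 3*0 = -9 + 0 = -9)
y(Z, d) = (-1 + Z)/(-4 + d)
n(L) = sqrt(-1 + L)
(C(-1, -12) + n(y(G, 0)))**2 = (-12 + sqrt(-1 + (-1 - 9)/(-4 + 0)))**2 = (-12 + sqrt(-1 - 10/(-4)))**2 = (-12 + sqrt(-1 - 1/4*(-10)))**2 = (-12 + sqrt(-1 + 5/2))**2 = (-12 + sqrt(3/2))**2 = (-12 + sqrt(6)/2)**2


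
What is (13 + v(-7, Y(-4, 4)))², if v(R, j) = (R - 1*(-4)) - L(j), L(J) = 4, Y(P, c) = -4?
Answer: 36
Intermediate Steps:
v(R, j) = R (v(R, j) = (R - 1*(-4)) - 1*4 = (R + 4) - 4 = (4 + R) - 4 = R)
(13 + v(-7, Y(-4, 4)))² = (13 - 7)² = 6² = 36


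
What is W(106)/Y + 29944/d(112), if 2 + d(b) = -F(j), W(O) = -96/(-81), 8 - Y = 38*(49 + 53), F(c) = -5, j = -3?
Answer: 260602624/26109 ≈ 9981.3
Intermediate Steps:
Y = -3868 (Y = 8 - 38*(49 + 53) = 8 - 38*102 = 8 - 1*3876 = 8 - 3876 = -3868)
W(O) = 32/27 (W(O) = -96*(-1/81) = 32/27)
d(b) = 3 (d(b) = -2 - 1*(-5) = -2 + 5 = 3)
W(106)/Y + 29944/d(112) = (32/27)/(-3868) + 29944/3 = (32/27)*(-1/3868) + 29944*(⅓) = -8/26109 + 29944/3 = 260602624/26109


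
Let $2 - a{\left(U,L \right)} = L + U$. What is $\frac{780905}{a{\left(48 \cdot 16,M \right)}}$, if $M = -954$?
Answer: $\frac{16615}{4} \approx 4153.8$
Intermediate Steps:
$a{\left(U,L \right)} = 2 - L - U$ ($a{\left(U,L \right)} = 2 - \left(L + U\right) = 2 - L - U$)
$\frac{780905}{a{\left(48 \cdot 16,M \right)}} = \frac{780905}{2 - -954 - 48 \cdot 16} = \frac{780905}{2 + 954 - 768} = \frac{780905}{188} = 780905 \cdot \frac{1}{188} = \frac{16615}{4}$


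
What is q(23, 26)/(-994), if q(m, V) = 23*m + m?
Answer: -276/497 ≈ -0.55533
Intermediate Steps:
q(m, V) = 24*m
q(23, 26)/(-994) = (24*23)/(-994) = 552*(-1/994) = -276/497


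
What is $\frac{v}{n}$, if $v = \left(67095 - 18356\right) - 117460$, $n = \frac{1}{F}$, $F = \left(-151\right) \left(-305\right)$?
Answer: $-3164945655$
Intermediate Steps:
$F = 46055$
$n = \frac{1}{46055} \approx 2.1713 \cdot 10^{-5}$
$v = -68721$ ($v = 48739 - 117460 = -68721$)
$\frac{v}{n} = - 68721 \frac{1}{\frac{1}{46055}} = \left(-68721\right) 46055 = -3164945655$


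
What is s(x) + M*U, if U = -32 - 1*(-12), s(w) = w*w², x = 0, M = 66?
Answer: -1320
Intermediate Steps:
s(w) = w³
U = -20 (U = -32 + 12 = -20)
s(x) + M*U = 0³ + 66*(-20) = 0 - 1320 = -1320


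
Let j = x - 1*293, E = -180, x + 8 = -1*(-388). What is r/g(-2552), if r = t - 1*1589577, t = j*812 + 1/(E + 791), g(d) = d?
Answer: 464034031/779636 ≈ 595.19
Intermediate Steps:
x = 380 (x = -8 - 1*(-388) = -8 + 388 = 380)
j = 87 (j = 380 - 1*293 = 380 - 293 = 87)
t = 43163485/611 (t = 87*812 + 1/(-180 + 791) = 70644 + 1/611 = 43163485/611 ≈ 70644.)
r = -928068062/611 (r = 43163485/611 - 1*1589577 = 43163485/611 - 1589577 = -928068062/611 ≈ -1.5189e+6)
r/g(-2552) = -928068062/611/(-2552) = -928068062/611*(-1/2552) = 464034031/779636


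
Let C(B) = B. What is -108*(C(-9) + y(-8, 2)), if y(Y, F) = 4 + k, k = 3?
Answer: 216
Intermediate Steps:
y(Y, F) = 7 (y(Y, F) = 4 + 3 = 7)
-108*(C(-9) + y(-8, 2)) = -108*(-9 + 7) = -108*(-2) = 216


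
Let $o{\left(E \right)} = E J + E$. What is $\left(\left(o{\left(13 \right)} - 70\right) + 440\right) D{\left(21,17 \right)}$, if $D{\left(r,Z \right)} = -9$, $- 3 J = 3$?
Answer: $-3330$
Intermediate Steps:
$J = -1$ ($J = \left(- \frac{1}{3}\right) 3 = -1$)
$o{\left(E \right)} = 0$ ($o{\left(E \right)} = E \left(-1\right) + E = - E + E = 0$)
$\left(\left(o{\left(13 \right)} - 70\right) + 440\right) D{\left(21,17 \right)} = \left(\left(0 - 70\right) + 440\right) \left(-9\right) = \left(-70 + 440\right) \left(-9\right) = 370 \left(-9\right) = -3330$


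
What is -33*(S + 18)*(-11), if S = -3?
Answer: 5445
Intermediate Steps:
-33*(S + 18)*(-11) = -33*(-3 + 18)*(-11) = -33*15*(-11) = -495*(-11) = 5445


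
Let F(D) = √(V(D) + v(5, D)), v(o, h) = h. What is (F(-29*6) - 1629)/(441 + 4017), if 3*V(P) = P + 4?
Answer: -543/1486 + I*√519/6687 ≈ -0.36541 + 0.0034068*I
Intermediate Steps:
V(P) = 4/3 + P/3 (V(P) = (P + 4)/3 = (4 + P)/3 = 4/3 + P/3)
F(D) = √(4/3 + 4*D/3) (F(D) = √((4/3 + D/3) + D) = √(4/3 + 4*D/3))
(F(-29*6) - 1629)/(441 + 4017) = (2*√(3 + 3*(-29*6))/3 - 1629)/(441 + 4017) = (2*√(3 + 3*(-174))/3 - 1629)/4458 = (2*√(3 - 522)/3 - 1629)*(1/4458) = (2*√(-519)/3 - 1629)*(1/4458) = (2*(I*√519)/3 - 1629)*(1/4458) = (2*I*√519/3 - 1629)*(1/4458) = (-1629 + 2*I*√519/3)*(1/4458) = -543/1486 + I*√519/6687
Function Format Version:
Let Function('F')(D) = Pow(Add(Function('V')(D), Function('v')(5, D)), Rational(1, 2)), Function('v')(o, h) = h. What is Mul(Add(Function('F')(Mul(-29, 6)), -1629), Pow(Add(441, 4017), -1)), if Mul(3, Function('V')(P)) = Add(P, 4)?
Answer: Add(Rational(-543, 1486), Mul(Rational(1, 6687), I, Pow(519, Rational(1, 2)))) ≈ Add(-0.36541, Mul(0.0034068, I))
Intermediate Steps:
Function('V')(P) = Add(Rational(4, 3), Mul(Rational(1, 3), P)) (Function('V')(P) = Mul(Rational(1, 3), Add(P, 4)) = Mul(Rational(1, 3), Add(4, P)) = Add(Rational(4, 3), Mul(Rational(1, 3), P)))
Function('F')(D) = Pow(Add(Rational(4, 3), Mul(Rational(4, 3), D)), Rational(1, 2)) (Function('F')(D) = Pow(Add(Add(Rational(4, 3), Mul(Rational(1, 3), D)), D), Rational(1, 2)) = Pow(Add(Rational(4, 3), Mul(Rational(4, 3), D)), Rational(1, 2)))
Mul(Add(Function('F')(Mul(-29, 6)), -1629), Pow(Add(441, 4017), -1)) = Mul(Add(Mul(Rational(2, 3), Pow(Add(3, Mul(3, Mul(-29, 6))), Rational(1, 2))), -1629), Pow(Add(441, 4017), -1)) = Mul(Add(Mul(Rational(2, 3), Pow(Add(3, Mul(3, -174)), Rational(1, 2))), -1629), Pow(4458, -1)) = Mul(Add(Mul(Rational(2, 3), Pow(Add(3, -522), Rational(1, 2))), -1629), Rational(1, 4458)) = Mul(Add(Mul(Rational(2, 3), Pow(-519, Rational(1, 2))), -1629), Rational(1, 4458)) = Mul(Add(Mul(Rational(2, 3), Mul(I, Pow(519, Rational(1, 2)))), -1629), Rational(1, 4458)) = Mul(Add(Mul(Rational(2, 3), I, Pow(519, Rational(1, 2))), -1629), Rational(1, 4458)) = Mul(Add(-1629, Mul(Rational(2, 3), I, Pow(519, Rational(1, 2)))), Rational(1, 4458)) = Add(Rational(-543, 1486), Mul(Rational(1, 6687), I, Pow(519, Rational(1, 2))))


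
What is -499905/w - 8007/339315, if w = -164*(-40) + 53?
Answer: -56559405122/747963365 ≈ -75.618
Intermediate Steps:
w = 6613 (w = 6560 + 53 = 6613)
-499905/w - 8007/339315 = -499905/6613 - 8007/339315 = -499905*1/6613 - 8007*1/339315 = -499905/6613 - 2669/113105 = -56559405122/747963365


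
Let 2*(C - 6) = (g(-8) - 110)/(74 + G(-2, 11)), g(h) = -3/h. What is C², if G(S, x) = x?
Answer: 53042089/1849600 ≈ 28.678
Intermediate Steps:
g(h) = -3/h
C = 7283/1360 (C = 6 + ((-3/(-8) - 110)/(74 + 11))/2 = 6 + ((-3*(-⅛) - 110)/85)/2 = 6 + ((3/8 - 110)*(1/85))/2 = 6 + (-877/8*1/85)/2 = 6 + (½)*(-877/680) = 6 - 877/1360 = 7283/1360 ≈ 5.3551)
C² = (7283/1360)² = 53042089/1849600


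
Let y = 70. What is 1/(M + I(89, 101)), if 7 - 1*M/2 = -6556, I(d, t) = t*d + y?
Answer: 1/22185 ≈ 4.5075e-5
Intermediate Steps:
I(d, t) = 70 + d*t (I(d, t) = t*d + 70 = d*t + 70 = 70 + d*t)
M = 13126 (M = 14 - 2*(-6556) = 14 + 13112 = 13126)
1/(M + I(89, 101)) = 1/(13126 + (70 + 89*101)) = 1/(13126 + (70 + 8989)) = 1/(13126 + 9059) = 1/22185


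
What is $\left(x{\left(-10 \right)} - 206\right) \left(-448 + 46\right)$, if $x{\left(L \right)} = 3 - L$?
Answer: $77586$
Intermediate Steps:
$\left(x{\left(-10 \right)} - 206\right) \left(-448 + 46\right) = \left(\left(3 - -10\right) - 206\right) \left(-448 + 46\right) = \left(\left(3 + 10\right) - 206\right) \left(-402\right) = \left(13 - 206\right) \left(-402\right) = \left(-193\right) \left(-402\right) = 77586$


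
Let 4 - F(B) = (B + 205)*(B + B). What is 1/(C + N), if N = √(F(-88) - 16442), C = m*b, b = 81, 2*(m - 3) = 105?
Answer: 17982/80821465 - 4*√4154/80821465 ≈ 0.00021930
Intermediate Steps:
m = 111/2 (m = 3 + (½)*105 = 3 + 105/2 = 111/2 ≈ 55.500)
F(B) = 4 - 2*B*(205 + B) (F(B) = 4 - (B + 205)*(B + B) = 4 - (205 + B)*2*B = 4 - 2*B*(205 + B))
C = 8991/2 (C = (111/2)*81 = 8991/2 ≈ 4495.5)
N = √4154 (N = √((4 - 410*(-88) - 2*(-88)²) - 16442) = √((4 + 36080 - 2*7744) - 16442) = √((4 + 36080 - 15488) - 16442) = √(20596 - 16442) = √4154 ≈ 64.452)
1/(C + N) = 1/(8991/2 + √4154)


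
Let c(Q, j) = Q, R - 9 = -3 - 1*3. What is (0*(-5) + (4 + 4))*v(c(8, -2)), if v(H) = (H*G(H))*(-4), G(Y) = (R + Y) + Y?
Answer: -4864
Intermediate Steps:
R = 3 (R = 9 + (-3 - 1*3) = 9 + (-3 - 3) = 9 - 6 = 3)
G(Y) = 3 + 2*Y (G(Y) = (3 + Y) + Y = 3 + 2*Y)
v(H) = -4*H*(3 + 2*H) (v(H) = (H*(3 + 2*H))*(-4) = -4*H*(3 + 2*H))
(0*(-5) + (4 + 4))*v(c(8, -2)) = (0*(-5) + (4 + 4))*(-4*8*(3 + 2*8)) = (0 + 8)*(-4*8*(3 + 16)) = 8*(-4*8*19) = 8*(-608) = -4864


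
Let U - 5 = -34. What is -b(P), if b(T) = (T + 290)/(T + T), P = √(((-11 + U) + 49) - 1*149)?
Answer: -½ + 29*I*√35/14 ≈ -0.5 + 12.255*I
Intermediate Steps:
U = -29 (U = 5 - 34 = -29)
P = 2*I*√35 (P = √(((-11 - 29) + 49) - 1*149) = √((-40 + 49) - 149) = √(9 - 149) = √(-140) = 2*I*√35 ≈ 11.832*I)
b(T) = (290 + T)/(2*T) (b(T) = (290 + T)/((2*T)) = (290 + T)*(1/(2*T)) = (290 + T)/(2*T))
-b(P) = -(290 + 2*I*√35)/(2*(2*I*√35)) = -(-I*√35/70)*(290 + 2*I*√35)/2 = -(-1)*I*√35*(290 + 2*I*√35)/140 = I*√35*(290 + 2*I*√35)/140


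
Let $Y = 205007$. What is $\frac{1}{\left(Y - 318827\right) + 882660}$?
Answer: $\frac{1}{768840} \approx 1.3007 \cdot 10^{-6}$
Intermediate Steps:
$\frac{1}{\left(Y - 318827\right) + 882660} = \frac{1}{\left(205007 - 318827\right) + 882660} = \frac{1}{-113820 + 882660} = \frac{1}{768840}$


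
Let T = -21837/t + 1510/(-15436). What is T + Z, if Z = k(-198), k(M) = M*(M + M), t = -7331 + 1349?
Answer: 301682411047/3847423 ≈ 78412.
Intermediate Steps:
t = -5982
k(M) = 2*M**2 (k(M) = M*(2*M) = 2*M**2)
Z = 78408 (Z = 2*(-198)**2 = 2*39204 = 78408)
T = 13668463/3847423 (T = -21837/(-5982) + 1510/(-15436) = -21837*(-1/5982) + 1510*(-1/15436) = 7279/1994 - 755/7718 = 13668463/3847423 ≈ 3.5526)
T + Z = 13668463/3847423 + 78408 = 301682411047/3847423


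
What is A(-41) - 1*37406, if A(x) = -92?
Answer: -37498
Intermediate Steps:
A(-41) - 1*37406 = -92 - 1*37406 = -92 - 37406 = -37498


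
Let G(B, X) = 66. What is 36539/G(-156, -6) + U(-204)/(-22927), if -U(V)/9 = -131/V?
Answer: 28482821171/51448188 ≈ 553.62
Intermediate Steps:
U(V) = 1179/V (U(V) = -(-1179)/V = 1179/V)
36539/G(-156, -6) + U(-204)/(-22927) = 36539/66 + (1179/(-204))/(-22927) = 36539*(1/66) + (1179*(-1/204))*(-1/22927) = 36539/66 - 393/68*(-1/22927) = 36539/66 + 393/1559036 = 28482821171/51448188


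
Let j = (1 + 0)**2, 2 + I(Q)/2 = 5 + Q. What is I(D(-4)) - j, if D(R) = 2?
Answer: 9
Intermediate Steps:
I(Q) = 6 + 2*Q (I(Q) = -4 + 2*(5 + Q) = -4 + (10 + 2*Q) = 6 + 2*Q)
j = 1 (j = 1**2 = 1)
I(D(-4)) - j = (6 + 2*2) - 1*1 = (6 + 4) - 1 = 10 - 1 = 9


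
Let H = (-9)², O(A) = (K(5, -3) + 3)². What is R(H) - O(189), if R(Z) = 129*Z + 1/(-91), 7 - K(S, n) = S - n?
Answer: 950494/91 ≈ 10445.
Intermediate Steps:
K(S, n) = 7 + n - S (K(S, n) = 7 - (S - n) = 7 + (n - S) = 7 + n - S)
O(A) = 4 (O(A) = ((7 - 3 - 1*5) + 3)² = ((7 - 3 - 5) + 3)² = (-1 + 3)² = 2² = 4)
H = 81
R(Z) = -1/91 + 129*Z (R(Z) = 129*Z - 1/91 = -1/91 + 129*Z)
R(H) - O(189) = (-1/91 + 129*81) - 1*4 = (-1/91 + 10449) - 4 = 950858/91 - 4 = 950494/91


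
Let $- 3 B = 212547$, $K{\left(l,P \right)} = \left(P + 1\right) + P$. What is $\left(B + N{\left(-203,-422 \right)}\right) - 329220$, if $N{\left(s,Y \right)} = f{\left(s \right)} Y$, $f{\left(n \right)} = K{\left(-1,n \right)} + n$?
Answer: $-143493$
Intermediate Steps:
$K{\left(l,P \right)} = 1 + 2 P$ ($K{\left(l,P \right)} = \left(1 + P\right) + P = 1 + 2 P$)
$f{\left(n \right)} = 1 + 3 n$ ($f{\left(n \right)} = \left(1 + 2 n\right) + n = 1 + 3 n$)
$B = -70849$ ($B = \left(- \frac{1}{3}\right) 212547 = -70849$)
$N{\left(s,Y \right)} = Y \left(1 + 3 s\right)$ ($N{\left(s,Y \right)} = \left(1 + 3 s\right) Y = Y \left(1 + 3 s\right)$)
$\left(B + N{\left(-203,-422 \right)}\right) - 329220 = \left(-70849 - 422 \left(1 + 3 \left(-203\right)\right)\right) - 329220 = \left(-70849 - 422 \left(1 - 609\right)\right) - 329220 = \left(-70849 - -256576\right) - 329220 = \left(-70849 + 256576\right) - 329220 = 185727 - 329220 = -143493$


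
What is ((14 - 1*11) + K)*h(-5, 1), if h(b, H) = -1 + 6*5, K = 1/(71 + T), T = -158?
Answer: 260/3 ≈ 86.667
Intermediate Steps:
K = -1/87 (K = 1/(71 - 158) = 1/(-87) = -1/87 ≈ -0.011494)
h(b, H) = 29 (h(b, H) = -1 + 30 = 29)
((14 - 1*11) + K)*h(-5, 1) = ((14 - 1*11) - 1/87)*29 = ((14 - 11) - 1/87)*29 = (3 - 1/87)*29 = (260/87)*29 = 260/3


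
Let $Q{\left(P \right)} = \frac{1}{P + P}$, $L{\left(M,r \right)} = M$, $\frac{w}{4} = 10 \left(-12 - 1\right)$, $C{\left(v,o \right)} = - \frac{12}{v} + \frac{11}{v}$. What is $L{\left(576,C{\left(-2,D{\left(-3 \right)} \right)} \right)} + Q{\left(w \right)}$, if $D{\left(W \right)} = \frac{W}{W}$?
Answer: $\frac{599039}{1040} \approx 576.0$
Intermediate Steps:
$D{\left(W \right)} = 1$
$C{\left(v,o \right)} = - \frac{1}{v}$
$w = -520$ ($w = 4 \cdot 10 \left(-12 - 1\right) = 4 \cdot 10 \left(-13\right) = 4 \left(-130\right) = -520$)
$Q{\left(P \right)} = \frac{1}{2 P}$
$L{\left(576,C{\left(-2,D{\left(-3 \right)} \right)} \right)} + Q{\left(w \right)} = 576 + \frac{1}{2 \left(-520\right)} = 576 + \frac{1}{2} \left(- \frac{1}{520}\right) = 576 - \frac{1}{1040} = \frac{599039}{1040}$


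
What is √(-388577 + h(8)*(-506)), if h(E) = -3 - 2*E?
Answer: 3*I*√42107 ≈ 615.6*I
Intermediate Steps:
√(-388577 + h(8)*(-506)) = √(-388577 + (-3 - 2*8)*(-506)) = √(-388577 + (-3 - 16)*(-506)) = √(-388577 - 19*(-506)) = √(-388577 + 9614) = √(-378963) = 3*I*√42107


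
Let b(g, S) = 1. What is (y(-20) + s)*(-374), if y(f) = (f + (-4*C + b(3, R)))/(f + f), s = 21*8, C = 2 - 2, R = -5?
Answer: -1260193/20 ≈ -63010.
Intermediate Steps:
C = 0
s = 168
y(f) = (1 + f)/(2*f) (y(f) = (f + (-4*0 + 1))/(f + f) = (f + (0 + 1))/((2*f)) = (f + 1)*(1/(2*f)) = (1 + f)*(1/(2*f)) = (1 + f)/(2*f))
(y(-20) + s)*(-374) = ((1/2)*(1 - 20)/(-20) + 168)*(-374) = ((1/2)*(-1/20)*(-19) + 168)*(-374) = (19/40 + 168)*(-374) = (6739/40)*(-374) = -1260193/20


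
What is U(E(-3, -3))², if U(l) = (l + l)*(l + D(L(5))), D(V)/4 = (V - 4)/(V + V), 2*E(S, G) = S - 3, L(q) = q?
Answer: 6084/25 ≈ 243.36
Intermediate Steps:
E(S, G) = -3/2 + S/2 (E(S, G) = (S - 3)/2 = (-3 + S)/2 = -3/2 + S/2)
D(V) = 2*(-4 + V)/V (D(V) = 4*((V - 4)/(V + V)) = 4*((-4 + V)/((2*V))) = 4*((-4 + V)*(1/(2*V))) = 4*((-4 + V)/(2*V)) = 2*(-4 + V)/V)
U(l) = 2*l*(⅖ + l) (U(l) = (l + l)*(l + (2 - 8/5)) = (2*l)*(l + (2 - 8*⅕)) = (2*l)*(l + (2 - 8/5)) = (2*l)*(l + ⅖) = (2*l)*(⅖ + l) = 2*l*(⅖ + l))
U(E(-3, -3))² = (2*(-3/2 + (½)*(-3))*(2 + 5*(-3/2 + (½)*(-3)))/5)² = (2*(-3/2 - 3/2)*(2 + 5*(-3/2 - 3/2))/5)² = ((⅖)*(-3)*(2 + 5*(-3)))² = ((⅖)*(-3)*(2 - 15))² = ((⅖)*(-3)*(-13))² = (78/5)² = 6084/25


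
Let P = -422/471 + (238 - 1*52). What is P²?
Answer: 7601049856/221841 ≈ 34264.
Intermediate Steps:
P = 87184/471 (P = -422*1/471 + (238 - 52) = -422/471 + 186 = 87184/471 ≈ 185.10)
P² = (87184/471)² = 7601049856/221841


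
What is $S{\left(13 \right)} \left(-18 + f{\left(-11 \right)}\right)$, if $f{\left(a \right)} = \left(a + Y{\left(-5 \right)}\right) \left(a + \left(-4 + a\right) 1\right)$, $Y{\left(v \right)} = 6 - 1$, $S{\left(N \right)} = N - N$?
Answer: $0$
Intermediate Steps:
$S{\left(N \right)} = 0$
$Y{\left(v \right)} = 5$
$f{\left(a \right)} = \left(-4 + 2 a\right) \left(5 + a\right)$ ($f{\left(a \right)} = \left(a + 5\right) \left(a + \left(-4 + a\right) 1\right) = \left(5 + a\right) \left(a + \left(-4 + a\right)\right) = \left(5 + a\right) \left(-4 + 2 a\right) = \left(-4 + 2 a\right) \left(5 + a\right)$)
$S{\left(13 \right)} \left(-18 + f{\left(-11 \right)}\right) = 0 \left(-18 + \left(-20 + 2 \left(-11\right)^{2} + 6 \left(-11\right)\right)\right) = 0 \left(-18 - -156\right) = 0 \left(-18 + 156\right) = 0 \cdot 138 = 0$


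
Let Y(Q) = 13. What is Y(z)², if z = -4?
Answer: 169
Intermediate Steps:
Y(z)² = 13² = 169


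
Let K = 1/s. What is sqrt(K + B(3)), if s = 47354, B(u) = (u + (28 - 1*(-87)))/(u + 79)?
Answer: sqrt(5424448385478)/1941514 ≈ 1.1996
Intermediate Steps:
B(u) = (115 + u)/(79 + u) (B(u) = (u + (28 + 87))/(79 + u) = (u + 115)/(79 + u) = (115 + u)/(79 + u))
K = 1/47354 ≈ 2.1118e-5
sqrt(K + B(3)) = sqrt(1/47354 + (115 + 3)/(79 + 3)) = sqrt(1/47354 + 118/82) = sqrt(1/47354 + (1/82)*118) = sqrt(1/47354 + 59/41) = sqrt(2793927/1941514) = sqrt(5424448385478)/1941514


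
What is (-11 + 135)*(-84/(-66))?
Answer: 1736/11 ≈ 157.82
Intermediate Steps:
(-11 + 135)*(-84/(-66)) = 124*(-84*(-1/66)) = 124*(14/11) = 1736/11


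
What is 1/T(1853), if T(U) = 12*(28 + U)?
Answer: 1/22572 ≈ 4.4303e-5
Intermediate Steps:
T(U) = 336 + 12*U
1/T(1853) = 1/(336 + 12*1853) = 1/(336 + 22236) = 1/22572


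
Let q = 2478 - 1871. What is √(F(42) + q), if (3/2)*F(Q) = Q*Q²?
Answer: √49999 ≈ 223.60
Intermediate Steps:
F(Q) = 2*Q³/3 (F(Q) = 2*(Q*Q²)/3 = 2*Q³/3)
q = 607
√(F(42) + q) = √((⅔)*42³ + 607) = √((⅔)*74088 + 607) = √(49392 + 607) = √49999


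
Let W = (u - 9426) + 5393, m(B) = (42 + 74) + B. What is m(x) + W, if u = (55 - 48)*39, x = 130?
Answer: -3514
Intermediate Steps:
u = 273 (u = 7*39 = 273)
m(B) = 116 + B
W = -3760 (W = (273 - 9426) + 5393 = -9153 + 5393 = -3760)
m(x) + W = (116 + 130) - 3760 = 246 - 3760 = -3514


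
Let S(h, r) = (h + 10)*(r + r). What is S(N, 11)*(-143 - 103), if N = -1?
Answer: -48708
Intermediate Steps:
S(h, r) = 2*r*(10 + h) (S(h, r) = (10 + h)*(2*r) = 2*r*(10 + h))
S(N, 11)*(-143 - 103) = (2*11*(10 - 1))*(-143 - 103) = (2*11*9)*(-246) = 198*(-246) = -48708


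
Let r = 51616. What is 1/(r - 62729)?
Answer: -1/11113 ≈ -8.9985e-5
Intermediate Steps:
1/(r - 62729) = 1/(51616 - 62729) = 1/(-11113) = -1/11113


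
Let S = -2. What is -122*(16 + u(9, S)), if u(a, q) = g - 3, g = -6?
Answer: -854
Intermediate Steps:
u(a, q) = -9 (u(a, q) = -6 - 3 = -9)
-122*(16 + u(9, S)) = -122*(16 - 9) = -122*7 = -854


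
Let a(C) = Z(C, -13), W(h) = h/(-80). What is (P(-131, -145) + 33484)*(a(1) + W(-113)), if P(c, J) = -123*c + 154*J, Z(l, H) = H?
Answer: -25276509/80 ≈ -3.1596e+5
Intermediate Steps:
W(h) = -h/80 (W(h) = h*(-1/80) = -h/80)
a(C) = -13
(P(-131, -145) + 33484)*(a(1) + W(-113)) = ((-123*(-131) + 154*(-145)) + 33484)*(-13 - 1/80*(-113)) = ((16113 - 22330) + 33484)*(-13 + 113/80) = (-6217 + 33484)*(-927/80) = 27267*(-927/80) = -25276509/80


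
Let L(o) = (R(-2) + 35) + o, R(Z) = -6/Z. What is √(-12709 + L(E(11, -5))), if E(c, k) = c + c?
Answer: I*√12649 ≈ 112.47*I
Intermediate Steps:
E(c, k) = 2*c
L(o) = 38 + o (L(o) = (-6/(-2) + 35) + o = (-6*(-½) + 35) + o = (3 + 35) + o = 38 + o)
√(-12709 + L(E(11, -5))) = √(-12709 + (38 + 2*11)) = √(-12709 + (38 + 22)) = √(-12709 + 60) = √(-12649) = I*√12649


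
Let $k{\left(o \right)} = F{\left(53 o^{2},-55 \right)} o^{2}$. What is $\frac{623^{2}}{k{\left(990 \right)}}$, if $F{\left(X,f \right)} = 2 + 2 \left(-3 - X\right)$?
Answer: $- \frac{388129}{101823180980400} \approx -3.8118 \cdot 10^{-9}$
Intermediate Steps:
$F{\left(X,f \right)} = -4 - 2 X$ ($F{\left(X,f \right)} = 2 - \left(6 + 2 X\right) = -4 - 2 X$)
$k{\left(o \right)} = o^{2} \left(-4 - 106 o^{2}\right)$ ($k{\left(o \right)} = \left(-4 - 2 \cdot 53 o^{2}\right) o^{2} = \left(-4 - 106 o^{2}\right) o^{2} = o^{2} \left(-4 - 106 o^{2}\right)$)
$\frac{623^{2}}{k{\left(990 \right)}} = \frac{623^{2}}{990^{2} \left(-4 - 106 \cdot 990^{2}\right)} = \frac{388129}{980100 \left(-4 - 103890600\right)} = \frac{388129}{980100 \left(-103890604\right)} = \frac{388129}{-101823180980400} = 388129 \left(- \frac{1}{101823180980400}\right) = - \frac{388129}{101823180980400}$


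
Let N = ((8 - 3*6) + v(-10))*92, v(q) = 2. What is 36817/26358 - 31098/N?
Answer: 9204113/210864 ≈ 43.650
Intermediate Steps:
N = -736 (N = ((8 - 3*6) + 2)*92 = ((8 - 1*18) + 2)*92 = ((8 - 18) + 2)*92 = (-10 + 2)*92 = -8*92 = -736)
36817/26358 - 31098/N = 36817/26358 - 31098/(-736) = 36817*(1/26358) - 31098*(-1/736) = 36817/26358 + 15549/368 = 9204113/210864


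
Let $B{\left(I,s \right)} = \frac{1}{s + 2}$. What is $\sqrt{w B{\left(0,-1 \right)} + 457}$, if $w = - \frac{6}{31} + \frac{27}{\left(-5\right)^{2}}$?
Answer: $\frac{\sqrt{11000722}}{155} \approx 21.398$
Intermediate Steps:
$w = \frac{687}{775}$ ($w = \left(-6\right) \frac{1}{31} + \frac{27}{25} = - \frac{6}{31} + 27 \cdot \frac{1}{25} = - \frac{6}{31} + \frac{27}{25} = \frac{687}{775} \approx 0.88645$)
$B{\left(I,s \right)} = \frac{1}{2 + s}$
$\sqrt{w B{\left(0,-1 \right)} + 457} = \sqrt{\frac{687}{775 \left(2 - 1\right)} + 457} = \sqrt{\frac{687}{775 \cdot 1} + 457} = \sqrt{\frac{687}{775} \cdot 1 + 457} = \sqrt{\frac{687}{775} + 457} = \sqrt{\frac{354862}{775}} = \frac{\sqrt{11000722}}{155}$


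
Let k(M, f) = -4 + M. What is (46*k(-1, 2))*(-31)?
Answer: 7130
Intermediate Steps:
(46*k(-1, 2))*(-31) = (46*(-4 - 1))*(-31) = (46*(-5))*(-31) = -230*(-31) = 7130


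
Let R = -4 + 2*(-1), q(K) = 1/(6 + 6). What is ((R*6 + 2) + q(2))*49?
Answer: -19943/12 ≈ -1661.9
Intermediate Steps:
q(K) = 1/12
R = -6 (R = -4 - 2 = -6)
((R*6 + 2) + q(2))*49 = ((-6*6 + 2) + 1/12)*49 = ((-36 + 2) + 1/12)*49 = (-34 + 1/12)*49 = -407/12*49 = -19943/12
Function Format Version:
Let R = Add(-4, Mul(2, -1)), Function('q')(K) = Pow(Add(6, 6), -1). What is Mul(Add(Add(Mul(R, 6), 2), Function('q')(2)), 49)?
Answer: Rational(-19943, 12) ≈ -1661.9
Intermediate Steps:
Function('q')(K) = Rational(1, 12) (Function('q')(K) = Pow(12, -1) = Rational(1, 12))
R = -6 (R = Add(-4, -2) = -6)
Mul(Add(Add(Mul(R, 6), 2), Function('q')(2)), 49) = Mul(Add(Add(Mul(-6, 6), 2), Rational(1, 12)), 49) = Mul(Add(Add(-36, 2), Rational(1, 12)), 49) = Mul(Add(-34, Rational(1, 12)), 49) = Mul(Rational(-407, 12), 49) = Rational(-19943, 12)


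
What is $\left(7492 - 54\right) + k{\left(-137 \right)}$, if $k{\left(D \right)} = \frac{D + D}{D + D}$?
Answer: $7439$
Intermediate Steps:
$k{\left(D \right)} = 1$ ($k{\left(D \right)} = \frac{2 D}{2 D} = 2 D \frac{1}{2 D} = 1$)
$\left(7492 - 54\right) + k{\left(-137 \right)} = \left(7492 - 54\right) + 1 = 7438 + 1 = 7439$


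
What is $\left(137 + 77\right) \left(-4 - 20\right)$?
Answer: $-5136$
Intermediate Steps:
$\left(137 + 77\right) \left(-4 - 20\right) = 214 \left(-4 - 20\right) = 214 \left(-24\right) = -5136$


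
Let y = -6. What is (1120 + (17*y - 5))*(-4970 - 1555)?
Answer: -6609825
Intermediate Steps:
(1120 + (17*y - 5))*(-4970 - 1555) = (1120 + (17*(-6) - 5))*(-4970 - 1555) = (1120 + (-102 - 5))*(-6525) = (1120 - 107)*(-6525) = 1013*(-6525) = -6609825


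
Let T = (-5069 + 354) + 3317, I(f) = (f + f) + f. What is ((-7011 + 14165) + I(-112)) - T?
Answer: 8216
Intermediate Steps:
I(f) = 3*f (I(f) = 2*f + f = 3*f)
T = -1398 (T = -4715 + 3317 = -1398)
((-7011 + 14165) + I(-112)) - T = ((-7011 + 14165) + 3*(-112)) - 1*(-1398) = (7154 - 336) + 1398 = 6818 + 1398 = 8216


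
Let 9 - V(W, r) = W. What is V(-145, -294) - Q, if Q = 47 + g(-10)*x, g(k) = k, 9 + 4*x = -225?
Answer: -478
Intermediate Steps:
x = -117/2 (x = -9/4 + (1/4)*(-225) = -9/4 - 225/4 = -117/2 ≈ -58.500)
V(W, r) = 9 - W
Q = 632 (Q = 47 - 10*(-117/2) = 47 + 585 = 632)
V(-145, -294) - Q = (9 - 1*(-145)) - 1*632 = (9 + 145) - 632 = 154 - 632 = -478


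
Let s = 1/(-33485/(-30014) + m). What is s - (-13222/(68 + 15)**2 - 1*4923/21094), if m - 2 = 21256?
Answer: 199605388823360179/92722300679892902 ≈ 2.1527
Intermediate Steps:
m = 21258 (m = 2 + 21256 = 21258)
s = 30014/638071097 (s = 1/(-33485/(-30014) + 21258) = 1/(-33485*(-1/30014) + 21258) = 1/(33485/30014 + 21258) = 1/(638071097/30014) = 30014/638071097 ≈ 4.7039e-5)
s - (-13222/(68 + 15)**2 - 1*4923/21094) = 30014/638071097 - (-13222/(68 + 15)**2 - 1*4923/21094) = 30014/638071097 - (-13222/(83**2) - 4923*1/21094) = 30014/638071097 - (-13222/6889 - 4923/21094) = 30014/638071097 - 1*(-312819415/145316566) = 30014/638071097 + 312819415/145316566 = 199605388823360179/92722300679892902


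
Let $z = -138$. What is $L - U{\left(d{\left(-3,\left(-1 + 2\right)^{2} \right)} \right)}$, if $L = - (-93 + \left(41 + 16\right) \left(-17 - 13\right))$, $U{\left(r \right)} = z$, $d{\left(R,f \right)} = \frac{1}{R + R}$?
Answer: $1941$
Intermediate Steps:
$d{\left(R,f \right)} = \frac{1}{2 R}$
$U{\left(r \right)} = -138$
$L = 1803$ ($L = - (-93 + 57 \left(-30\right)) = - (-93 - 1710) = \left(-1\right) \left(-1803\right) = 1803$)
$L - U{\left(d{\left(-3,\left(-1 + 2\right)^{2} \right)} \right)} = 1803 - -138 = 1803 + 138 = 1941$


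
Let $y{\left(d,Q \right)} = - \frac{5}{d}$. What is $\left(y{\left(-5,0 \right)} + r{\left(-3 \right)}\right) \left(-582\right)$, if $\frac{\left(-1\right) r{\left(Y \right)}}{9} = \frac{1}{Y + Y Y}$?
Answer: $291$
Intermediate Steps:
$r{\left(Y \right)} = - \frac{9}{Y + Y^{2}}$ ($r{\left(Y \right)} = - \frac{9}{Y + Y Y} = - \frac{9}{Y + Y^{2}}$)
$\left(y{\left(-5,0 \right)} + r{\left(-3 \right)}\right) \left(-582\right) = \left(- \frac{5}{-5} - \frac{9}{\left(-3\right) \left(1 - 3\right)}\right) \left(-582\right) = \left(\left(-5\right) \left(- \frac{1}{5}\right) - - \frac{3}{-2}\right) \left(-582\right) = \left(1 - \left(-3\right) \left(- \frac{1}{2}\right)\right) \left(-582\right) = \left(1 - \frac{3}{2}\right) \left(-582\right) = \left(- \frac{1}{2}\right) \left(-582\right) = 291$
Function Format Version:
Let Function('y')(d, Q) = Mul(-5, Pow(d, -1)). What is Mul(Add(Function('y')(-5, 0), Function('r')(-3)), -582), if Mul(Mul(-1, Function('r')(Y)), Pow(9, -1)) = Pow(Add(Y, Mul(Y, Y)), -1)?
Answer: 291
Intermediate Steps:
Function('r')(Y) = Mul(-9, Pow(Add(Y, Pow(Y, 2)), -1)) (Function('r')(Y) = Mul(-9, Pow(Add(Y, Mul(Y, Y)), -1)) = Mul(-9, Pow(Add(Y, Pow(Y, 2)), -1)))
Mul(Add(Function('y')(-5, 0), Function('r')(-3)), -582) = Mul(Add(Mul(-5, Pow(-5, -1)), Mul(-9, Pow(-3, -1), Pow(Add(1, -3), -1))), -582) = Mul(Add(Mul(-5, Rational(-1, 5)), Mul(-9, Rational(-1, 3), Pow(-2, -1))), -582) = Mul(Add(1, Mul(-9, Rational(-1, 3), Rational(-1, 2))), -582) = Mul(Add(1, Rational(-3, 2)), -582) = Mul(Rational(-1, 2), -582) = 291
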